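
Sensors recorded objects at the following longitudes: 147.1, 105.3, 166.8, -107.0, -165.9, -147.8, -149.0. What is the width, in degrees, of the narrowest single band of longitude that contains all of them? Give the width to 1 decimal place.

147.7°

Sort the longitudes: -165.9°, -149.0°, -147.8°, -107.0°, +105.3°, +147.1°, +166.8°.
Eastward gaps between consecutive values (wrapping around): 16.9°, 1.2°, 40.8°, 212.3°, 41.8°, 19.7°, 27.3°.
Largest gap = 212.3° ⇒ minimal covering band is its complement: 360° − 212.3° = 147.7°.
Band runs from +105.3° eastward to -107.0°, crossing the antimeridian.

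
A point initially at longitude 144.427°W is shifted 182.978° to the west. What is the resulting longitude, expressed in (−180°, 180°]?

Start at -144.427°; shift −182.978° → -327.405°.
-327.405° lies outside (−180°, 180°]; add 360° → +32.595°.

32.595°E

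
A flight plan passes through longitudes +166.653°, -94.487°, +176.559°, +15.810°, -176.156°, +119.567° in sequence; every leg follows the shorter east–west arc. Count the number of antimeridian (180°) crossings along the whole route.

4

Leg 1: +166.653° → -94.487°, shortest Δλ = 98.86° (east) — crosses 180°.
Leg 2: -94.487° → +176.559°, shortest Δλ = -88.954° (west) — crosses 180°.
Leg 3: +176.559° → +15.810°, shortest Δλ = -160.749° (west) — does not cross 180°.
Leg 4: +15.810° → -176.156°, shortest Δλ = 168.034° (east) — crosses 180°.
Leg 5: -176.156° → +119.567°, shortest Δλ = -64.277° (west) — crosses 180°.
Total crossings: 4.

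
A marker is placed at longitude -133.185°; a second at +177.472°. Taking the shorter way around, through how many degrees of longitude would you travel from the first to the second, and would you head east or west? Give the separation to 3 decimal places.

Raw difference: 177.472 − -133.185 = 310.657°.
Normalise into (−180°, 180°]: 310.657° − 360° = -49.343°.
Negative ⇒ the second point lies to the west; separation 49.343°.

49.343° west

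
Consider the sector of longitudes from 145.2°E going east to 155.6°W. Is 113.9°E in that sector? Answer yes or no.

No

Band width going east from +145.2° to -155.6°: ((-155.6 − 145.2) mod 360) = 59.2°.
Offset of +113.9° east of the west edge: ((113.9 − 145.2) mod 360) = 328.7°.
328.7° > 59.2° ⇒ outside.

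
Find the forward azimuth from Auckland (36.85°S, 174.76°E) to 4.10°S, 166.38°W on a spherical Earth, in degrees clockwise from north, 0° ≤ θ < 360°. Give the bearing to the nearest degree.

Δλ = -166.38 − 174.76 = -341.14°; wrapped into (−180°, 180°]: 18.86°.
θ = atan2( sin Δλ · cos φ₂ , cos φ₁ · sin φ₂ − sin φ₁ · cos φ₂ · cos Δλ )
  = atan2(0.32243, 0.50886) = 32.360° → normalised to [0°, 360°): 32.360°.

32°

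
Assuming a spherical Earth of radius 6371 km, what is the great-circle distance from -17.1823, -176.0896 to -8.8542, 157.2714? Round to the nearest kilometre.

Δλ = 157.2714 − -176.0896 = 333.3610°; wrapped into (−180°, 180°]: -26.6390°.
Δφ = -8.8542 − -17.1823 = 8.3281°.
a = sin²(Δφ/2) + cos φ₁ · cos φ₂ · sin²(Δλ/2) = 0.055375.
c = 2·atan2(√a, √(1−a)) = 0.47509 rad → d = 6371·c ≈ 3026.82 km.

3027 km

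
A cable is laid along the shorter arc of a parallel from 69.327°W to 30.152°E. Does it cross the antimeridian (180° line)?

No

Signed shortest Δλ = ((30.152 − -69.327 + 180) mod 360) − 180 = 99.479°.
Going east by 99.479° from -69.327° reaches +30.152° without touching 180°.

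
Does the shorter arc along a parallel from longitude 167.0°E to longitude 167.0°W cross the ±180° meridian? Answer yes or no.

Yes

Naïve |-167.0 − 167.0| = 334.0° > 180°, so the shorter arc goes the other way round — across 180°.
Signed shortest Δλ = ((-167.0 − 167.0 + 180) mod 360) − 180 = 26.0°.
Going east by 26.0° from +167.0° passes through 180° before reaching -167.0°.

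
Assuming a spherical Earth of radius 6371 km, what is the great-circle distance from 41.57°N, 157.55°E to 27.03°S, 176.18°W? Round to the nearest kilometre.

Δλ = -176.18 − 157.55 = -333.73°; wrapped into (−180°, 180°]: 26.27°.
Δφ = -27.03 − 41.57 = -68.60°.
a = sin²(Δφ/2) + cos φ₁ · cos φ₂ · sin²(Δλ/2) = 0.351976.
c = 2·atan2(√a, √(1−a)) = 1.27024 rad → d = 6371·c ≈ 8092.73 km.

8093 km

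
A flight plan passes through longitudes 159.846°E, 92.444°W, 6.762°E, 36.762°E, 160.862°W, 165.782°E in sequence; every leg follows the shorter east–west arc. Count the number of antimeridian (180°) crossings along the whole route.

Leg 1: +159.846° → -92.444°, shortest Δλ = 107.71° (east) — crosses 180°.
Leg 2: -92.444° → +6.762°, shortest Δλ = 99.206° (east) — does not cross 180°.
Leg 3: +6.762° → +36.762°, shortest Δλ = 30.0° (east) — does not cross 180°.
Leg 4: +36.762° → -160.862°, shortest Δλ = 162.376° (east) — crosses 180°.
Leg 5: -160.862° → +165.782°, shortest Δλ = -33.356° (west) — crosses 180°.
Total crossings: 3.

3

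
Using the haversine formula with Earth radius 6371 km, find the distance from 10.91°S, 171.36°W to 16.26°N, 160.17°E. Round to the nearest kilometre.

Δλ = 160.17 − -171.36 = 331.53°; wrapped into (−180°, 180°]: -28.47°.
Δφ = 16.26 − -10.91 = 27.17°.
a = sin²(Δφ/2) + cos φ₁ · cos φ₂ · sin²(Δλ/2) = 0.112171.
c = 2·atan2(√a, √(1−a)) = 0.68304 rad → d = 6371·c ≈ 4351.64 km.

4352 km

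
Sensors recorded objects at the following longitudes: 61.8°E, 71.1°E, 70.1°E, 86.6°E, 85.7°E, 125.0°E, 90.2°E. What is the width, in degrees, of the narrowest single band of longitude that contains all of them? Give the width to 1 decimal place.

Sort the longitudes: +61.8°, +70.1°, +71.1°, +85.7°, +86.6°, +90.2°, +125.0°.
Eastward gaps between consecutive values (wrapping around): 8.3°, 1.0°, 14.6°, 0.9°, 3.6°, 34.8°, 296.8°.
Largest gap = 296.8° ⇒ minimal covering band is its complement: 360° − 296.8° = 63.2°.
Band runs from +61.8° eastward to +125.0°.

63.2°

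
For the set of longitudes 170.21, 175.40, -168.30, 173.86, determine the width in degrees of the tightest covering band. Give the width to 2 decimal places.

21.49°

Sort the longitudes: -168.30°, +170.21°, +173.86°, +175.40°.
Eastward gaps between consecutive values (wrapping around): 338.51°, 3.65°, 1.54°, 16.30°.
Largest gap = 338.51° ⇒ minimal covering band is its complement: 360° − 338.51° = 21.49°.
Band runs from +170.21° eastward to -168.30°, crossing the antimeridian.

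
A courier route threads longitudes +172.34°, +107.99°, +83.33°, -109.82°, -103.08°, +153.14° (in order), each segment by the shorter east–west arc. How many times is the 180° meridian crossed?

2

Leg 1: +172.34° → +107.99°, shortest Δλ = -64.35° (west) — does not cross 180°.
Leg 2: +107.99° → +83.33°, shortest Δλ = -24.66° (west) — does not cross 180°.
Leg 3: +83.33° → -109.82°, shortest Δλ = 166.85° (east) — crosses 180°.
Leg 4: -109.82° → -103.08°, shortest Δλ = 6.74° (east) — does not cross 180°.
Leg 5: -103.08° → +153.14°, shortest Δλ = -103.78° (west) — crosses 180°.
Total crossings: 2.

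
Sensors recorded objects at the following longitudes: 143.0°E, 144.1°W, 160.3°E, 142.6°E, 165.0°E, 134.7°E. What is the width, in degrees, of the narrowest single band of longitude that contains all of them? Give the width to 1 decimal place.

Sort the longitudes: -144.1°, +134.7°, +142.6°, +143.0°, +160.3°, +165.0°.
Eastward gaps between consecutive values (wrapping around): 278.8°, 7.9°, 0.4°, 17.3°, 4.7°, 50.9°.
Largest gap = 278.8° ⇒ minimal covering band is its complement: 360° − 278.8° = 81.2°.
Band runs from +134.7° eastward to -144.1°, crossing the antimeridian.

81.2°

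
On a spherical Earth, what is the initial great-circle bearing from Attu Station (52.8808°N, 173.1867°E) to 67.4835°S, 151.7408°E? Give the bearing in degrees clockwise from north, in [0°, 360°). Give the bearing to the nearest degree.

Δλ = 151.7408 − 173.1867 = -21.4459°.
θ = atan2( sin Δλ · cos φ₂ , cos φ₁ · sin φ₂ − sin φ₁ · cos φ₂ · cos Δλ )
  = atan2(-0.14001, -0.84169) = -170.555° → normalised to [0°, 360°): 189.445°.

189°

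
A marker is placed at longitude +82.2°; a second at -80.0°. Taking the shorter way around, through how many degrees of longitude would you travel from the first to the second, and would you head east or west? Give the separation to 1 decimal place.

162.2° west

Raw difference: -80.0 − 82.2 = -162.2°.
Normalise into (−180°, 180°]: -162.2° stays -162.2°.
Negative ⇒ the second point lies to the west; separation 162.2°.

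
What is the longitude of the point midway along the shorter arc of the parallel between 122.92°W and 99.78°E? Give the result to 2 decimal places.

Signed shortest Δλ from -122.92° to +99.78° is -137.30°.
Midpoint longitude = -122.92° + (-137.30°)/2 = -122.92° − 68.65° = -191.57°.
Normalise into (−180°, 180°]: +168.43°.
(The naïve average (-122.92 + +99.78)/2 = -11.57° is on the wrong side of the globe.)

168.43°E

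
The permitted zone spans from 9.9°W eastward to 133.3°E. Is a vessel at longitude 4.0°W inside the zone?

Yes

Band width going east from -9.9° to +133.3°: ((133.3 − -9.9) mod 360) = 143.2°.
Offset of -4.0° east of the west edge: ((-4.0 − -9.9) mod 360) = 5.9°.
5.9° ≤ 143.2° ⇒ inside.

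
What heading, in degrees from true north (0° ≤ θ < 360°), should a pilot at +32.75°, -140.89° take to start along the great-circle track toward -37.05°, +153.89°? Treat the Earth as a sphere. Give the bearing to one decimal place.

Δλ = 153.89 − -140.89 = 294.78°; wrapped into (−180°, 180°]: -65.22°.
θ = atan2( sin Δλ · cos φ₂ , cos φ₁ · sin φ₂ − sin φ₁ · cos φ₂ · cos Δλ )
  = atan2(-0.72462, -0.68770) = -133.502° → normalised to [0°, 360°): 226.498°.

226.5°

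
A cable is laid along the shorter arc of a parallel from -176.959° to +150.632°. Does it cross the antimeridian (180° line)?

Naïve |150.632 − -176.959| = 327.591° > 180°, so the shorter arc goes the other way round — across 180°.
Signed shortest Δλ = ((150.632 − -176.959 + 180) mod 360) − 180 = -32.409°.
Going west by 32.409° from -176.959° passes through 180° before reaching +150.632°.

Yes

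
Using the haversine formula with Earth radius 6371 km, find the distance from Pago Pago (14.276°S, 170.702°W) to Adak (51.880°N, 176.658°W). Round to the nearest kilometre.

Δλ = -176.658 − -170.702 = -5.956°.
Δφ = 51.880 − -14.276 = 66.156°.
a = sin²(Δφ/2) + cos φ₁ · cos φ₂ · sin²(Δλ/2) = 0.299491.
c = 2·atan2(√a, √(1−a)) = 1.15817 rad → d = 6371·c ≈ 7378.69 km.

7379 km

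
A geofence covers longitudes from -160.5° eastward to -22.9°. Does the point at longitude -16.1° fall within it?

Band width going east from -160.5° to -22.9°: ((-22.9 − -160.5) mod 360) = 137.6°.
Offset of -16.1° east of the west edge: ((-16.1 − -160.5) mod 360) = 144.4°.
144.4° > 137.6° ⇒ outside.

No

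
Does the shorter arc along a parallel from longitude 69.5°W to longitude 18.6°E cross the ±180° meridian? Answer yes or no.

No

Signed shortest Δλ = ((18.6 − -69.5 + 180) mod 360) − 180 = 88.1°.
Going east by 88.1° from -69.5° reaches +18.6° without touching 180°.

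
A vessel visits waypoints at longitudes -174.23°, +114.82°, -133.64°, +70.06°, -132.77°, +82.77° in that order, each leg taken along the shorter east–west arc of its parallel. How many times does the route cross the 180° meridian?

5

Leg 1: -174.23° → +114.82°, shortest Δλ = -70.95° (west) — crosses 180°.
Leg 2: +114.82° → -133.64°, shortest Δλ = 111.54° (east) — crosses 180°.
Leg 3: -133.64° → +70.06°, shortest Δλ = -156.3° (west) — crosses 180°.
Leg 4: +70.06° → -132.77°, shortest Δλ = 157.17° (east) — crosses 180°.
Leg 5: -132.77° → +82.77°, shortest Δλ = -144.46° (west) — crosses 180°.
Total crossings: 5.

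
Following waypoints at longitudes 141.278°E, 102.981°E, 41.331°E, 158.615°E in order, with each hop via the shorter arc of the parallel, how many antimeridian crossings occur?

Leg 1: +141.278° → +102.981°, shortest Δλ = -38.297° (west) — does not cross 180°.
Leg 2: +102.981° → +41.331°, shortest Δλ = -61.65° (west) — does not cross 180°.
Leg 3: +41.331° → +158.615°, shortest Δλ = 117.284° (east) — does not cross 180°.
Total crossings: 0.

0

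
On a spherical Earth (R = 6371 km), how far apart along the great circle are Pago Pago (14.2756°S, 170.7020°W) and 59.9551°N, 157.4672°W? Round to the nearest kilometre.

Δλ = -157.4672 − -170.7020 = 13.2348°.
Δφ = 59.9551 − -14.2756 = 74.2307°.
a = sin²(Δφ/2) + cos φ₁ · cos φ₂ · sin²(Δλ/2) = 0.370561.
c = 2·atan2(√a, √(1−a)) = 1.30894 rad → d = 6371·c ≈ 8339.24 km.

8339 km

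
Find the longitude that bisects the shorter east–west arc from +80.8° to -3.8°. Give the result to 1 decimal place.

Signed shortest Δλ from +80.8° to -3.8° is -84.6°.
Midpoint longitude = +80.8° + (-84.6°)/2 = +80.8° − 42.3° = +38.5°.

+38.5°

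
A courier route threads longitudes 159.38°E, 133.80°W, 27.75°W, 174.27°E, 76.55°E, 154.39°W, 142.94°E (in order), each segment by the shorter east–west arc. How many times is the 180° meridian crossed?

Leg 1: +159.38° → -133.80°, shortest Δλ = 66.82° (east) — crosses 180°.
Leg 2: -133.80° → -27.75°, shortest Δλ = 106.05° (east) — does not cross 180°.
Leg 3: -27.75° → +174.27°, shortest Δλ = -157.98° (west) — crosses 180°.
Leg 4: +174.27° → +76.55°, shortest Δλ = -97.72° (west) — does not cross 180°.
Leg 5: +76.55° → -154.39°, shortest Δλ = 129.06° (east) — crosses 180°.
Leg 6: -154.39° → +142.94°, shortest Δλ = -62.67° (west) — crosses 180°.
Total crossings: 4.

4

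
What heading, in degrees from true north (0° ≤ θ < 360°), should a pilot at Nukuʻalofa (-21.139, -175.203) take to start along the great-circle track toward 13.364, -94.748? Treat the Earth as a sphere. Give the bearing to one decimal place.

74.1°

Δλ = -94.748 − -175.203 = 80.455°.
θ = atan2( sin Δλ · cos φ₂ , cos φ₁ · sin φ₂ − sin φ₁ · cos φ₂ · cos Δλ )
  = atan2(0.95945, 0.27376) = 74.075° → normalised to [0°, 360°): 74.075°.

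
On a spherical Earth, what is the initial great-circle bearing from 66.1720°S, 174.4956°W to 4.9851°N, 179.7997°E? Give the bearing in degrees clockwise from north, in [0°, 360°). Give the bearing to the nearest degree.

354°

Δλ = 179.7997 − -174.4956 = 354.2953°; wrapped into (−180°, 180°]: -5.7047°.
θ = atan2( sin Δλ · cos φ₂ , cos φ₁ · sin φ₂ − sin φ₁ · cos φ₂ · cos Δλ )
  = atan2(-0.09903, 0.94189) = -6.002° → normalised to [0°, 360°): 353.998°.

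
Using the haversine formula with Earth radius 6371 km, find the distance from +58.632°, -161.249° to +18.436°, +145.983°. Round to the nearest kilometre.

6153 km

Δλ = 145.983 − -161.249 = 307.232°; wrapped into (−180°, 180°]: -52.768°.
Δφ = 18.436 − 58.632 = -40.196°.
a = sin²(Δφ/2) + cos φ₁ · cos φ₂ · sin²(Δλ/2) = 0.215598.
c = 2·atan2(√a, √(1−a)) = 0.96574 rad → d = 6371·c ≈ 6152.76 km.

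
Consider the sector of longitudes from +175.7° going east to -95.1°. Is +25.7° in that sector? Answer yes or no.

Band width going east from +175.7° to -95.1°: ((-95.1 − 175.7) mod 360) = 89.2°.
Offset of +25.7° east of the west edge: ((25.7 − 175.7) mod 360) = 210.0°.
210.0° > 89.2° ⇒ outside.

No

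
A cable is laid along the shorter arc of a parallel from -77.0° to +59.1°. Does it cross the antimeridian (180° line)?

Signed shortest Δλ = ((59.1 − -77.0 + 180) mod 360) − 180 = 136.1°.
Going east by 136.1° from -77.0° reaches +59.1° without touching 180°.

No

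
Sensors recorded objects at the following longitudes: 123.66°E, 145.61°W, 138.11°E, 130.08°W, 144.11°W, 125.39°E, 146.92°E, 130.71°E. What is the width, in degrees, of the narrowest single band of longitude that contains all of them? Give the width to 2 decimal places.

Sort the longitudes: -145.61°, -144.11°, -130.08°, +123.66°, +125.39°, +130.71°, +138.11°, +146.92°.
Eastward gaps between consecutive values (wrapping around): 1.50°, 14.03°, 253.74°, 1.73°, 5.32°, 7.40°, 8.81°, 67.47°.
Largest gap = 253.74° ⇒ minimal covering band is its complement: 360° − 253.74° = 106.26°.
Band runs from +123.66° eastward to -130.08°, crossing the antimeridian.

106.26°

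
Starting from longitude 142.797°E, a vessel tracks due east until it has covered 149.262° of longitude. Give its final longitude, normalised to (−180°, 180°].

67.941°W

Start at +142.797°; shift +149.262° → +292.059°.
+292.059° lies outside (−180°, 180°]; subtract 360° → -67.941°.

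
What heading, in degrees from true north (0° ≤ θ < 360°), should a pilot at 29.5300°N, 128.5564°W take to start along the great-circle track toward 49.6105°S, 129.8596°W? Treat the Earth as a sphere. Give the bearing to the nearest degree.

181°

Δλ = -129.8596 − -128.5564 = -1.3032°.
θ = atan2( sin Δλ · cos φ₂ , cos φ₁ · sin φ₂ − sin φ₁ · cos φ₂ · cos Δλ )
  = atan2(-0.01474, -0.98201) = -179.140° → normalised to [0°, 360°): 180.860°.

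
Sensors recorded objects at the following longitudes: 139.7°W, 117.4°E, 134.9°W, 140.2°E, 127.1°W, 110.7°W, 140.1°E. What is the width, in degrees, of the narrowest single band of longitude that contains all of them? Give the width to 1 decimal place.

Sort the longitudes: -139.7°, -134.9°, -127.1°, -110.7°, +117.4°, +140.1°, +140.2°.
Eastward gaps between consecutive values (wrapping around): 4.8°, 7.8°, 16.4°, 228.1°, 22.7°, 0.1°, 80.1°.
Largest gap = 228.1° ⇒ minimal covering band is its complement: 360° − 228.1° = 131.9°.
Band runs from +117.4° eastward to -110.7°, crossing the antimeridian.

131.9°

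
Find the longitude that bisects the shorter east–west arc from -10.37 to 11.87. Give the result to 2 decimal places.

+0.75°

Signed shortest Δλ from -10.37° to +11.87° is +22.24°.
Midpoint longitude = -10.37° + (+22.24°)/2 = -10.37° + 11.12° = +0.75°.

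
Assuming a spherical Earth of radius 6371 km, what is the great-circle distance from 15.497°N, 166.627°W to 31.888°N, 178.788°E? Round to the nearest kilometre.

2346 km

Δλ = 178.788 − -166.627 = 345.415°; wrapped into (−180°, 180°]: -14.585°.
Δφ = 31.888 − 15.497 = 16.391°.
a = sin²(Δφ/2) + cos φ₁ · cos φ₂ · sin²(Δλ/2) = 0.033504.
c = 2·atan2(√a, √(1−a)) = 0.36816 rad → d = 6371·c ≈ 2345.54 km.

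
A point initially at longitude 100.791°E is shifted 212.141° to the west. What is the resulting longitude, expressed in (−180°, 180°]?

Start at +100.791°; shift −212.141° → -111.350°.
-111.350° already lies in (−180°, 180°].

111.350°W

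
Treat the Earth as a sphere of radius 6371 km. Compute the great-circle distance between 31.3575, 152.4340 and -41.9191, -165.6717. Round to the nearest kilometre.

9207 km

Δλ = -165.6717 − 152.4340 = -318.1057°; wrapped into (−180°, 180°]: 41.8943°.
Δφ = -41.9191 − 31.3575 = -73.2766°.
a = sin²(Δφ/2) + cos φ₁ · cos φ₂ · sin²(Δλ/2) = 0.437336.
c = 2·atan2(√a, √(1−a)) = 1.44514 rad → d = 6371·c ≈ 9206.97 km.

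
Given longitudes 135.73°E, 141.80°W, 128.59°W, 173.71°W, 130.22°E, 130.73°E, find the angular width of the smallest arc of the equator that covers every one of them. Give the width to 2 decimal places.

101.19°

Sort the longitudes: -173.71°, -141.80°, -128.59°, +130.22°, +130.73°, +135.73°.
Eastward gaps between consecutive values (wrapping around): 31.91°, 13.21°, 258.81°, 0.51°, 5.00°, 50.56°.
Largest gap = 258.81° ⇒ minimal covering band is its complement: 360° − 258.81° = 101.19°.
Band runs from +130.22° eastward to -128.59°, crossing the antimeridian.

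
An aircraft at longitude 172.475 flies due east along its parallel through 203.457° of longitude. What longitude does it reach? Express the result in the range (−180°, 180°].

Start at +172.475°; shift +203.457° → +375.932°.
+375.932° lies outside (−180°, 180°]; subtract 360° → +15.932°.

+15.932°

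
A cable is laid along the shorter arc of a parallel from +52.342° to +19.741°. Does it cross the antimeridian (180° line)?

Signed shortest Δλ = ((19.741 − 52.342 + 180) mod 360) − 180 = -32.601°.
Going west by 32.601° from +52.342° reaches +19.741° without touching 180°.

No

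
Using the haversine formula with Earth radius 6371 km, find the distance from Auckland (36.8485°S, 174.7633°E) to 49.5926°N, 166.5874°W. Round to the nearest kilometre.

Δλ = -166.5874 − 174.7633 = -341.3507°; wrapped into (−180°, 180°]: 18.6493°.
Δφ = 49.5926 − -36.8485 = 86.4411°.
a = sin²(Δφ/2) + cos φ₁ · cos φ₂ · sin²(Δλ/2) = 0.482581.
c = 2·atan2(√a, √(1−a)) = 1.53595 rad → d = 6371·c ≈ 9785.54 km.

9786 km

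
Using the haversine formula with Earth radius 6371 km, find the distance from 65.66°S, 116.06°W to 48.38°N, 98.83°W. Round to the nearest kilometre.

12767 km

Δλ = -98.83 − -116.06 = 17.23°.
Δφ = 48.38 − -65.66 = 114.04°.
a = sin²(Δφ/2) + cos φ₁ · cos φ₂ · sin²(Δλ/2) = 0.709830.
c = 2·atan2(√a, √(1−a)) = 2.00387 rad → d = 6371·c ≈ 12766.63 km.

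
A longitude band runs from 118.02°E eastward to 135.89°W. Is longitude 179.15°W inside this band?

Band width going east from +118.02° to -135.89°: ((-135.89 − 118.02) mod 360) = 106.09°.
Offset of -179.15° east of the west edge: ((-179.15 − 118.02) mod 360) = 62.83°.
62.83° ≤ 106.09° ⇒ inside.

Yes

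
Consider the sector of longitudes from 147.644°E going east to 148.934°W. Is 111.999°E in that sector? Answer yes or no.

Band width going east from +147.644° to -148.934°: ((-148.934 − 147.644) mod 360) = 63.422°.
Offset of +111.999° east of the west edge: ((111.999 − 147.644) mod 360) = 324.355°.
324.355° > 63.422° ⇒ outside.

No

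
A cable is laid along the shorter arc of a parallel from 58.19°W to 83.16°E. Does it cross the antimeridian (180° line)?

Signed shortest Δλ = ((83.16 − -58.19 + 180) mod 360) − 180 = 141.35°.
Going east by 141.35° from -58.19° reaches +83.16° without touching 180°.

No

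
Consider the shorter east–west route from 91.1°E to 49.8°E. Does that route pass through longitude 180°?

Signed shortest Δλ = ((49.8 − 91.1 + 180) mod 360) − 180 = -41.3°.
Going west by 41.3° from +91.1° reaches +49.8° without touching 180°.

No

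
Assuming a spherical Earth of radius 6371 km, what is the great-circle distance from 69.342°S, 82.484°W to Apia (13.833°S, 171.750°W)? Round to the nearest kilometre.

Δλ = -171.750 − -82.484 = -89.266°.
Δφ = -13.833 − -69.342 = 55.509°.
a = sin²(Δφ/2) + cos φ₁ · cos φ₂ · sin²(Δλ/2) = 0.385946.
c = 2·atan2(√a, √(1−a)) = 1.34066 rad → d = 6371·c ≈ 8541.36 km.

8541 km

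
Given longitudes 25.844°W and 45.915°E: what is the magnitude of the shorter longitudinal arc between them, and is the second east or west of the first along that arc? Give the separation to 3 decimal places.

71.759° east

Raw difference: 45.915 − -25.844 = 71.759°.
Normalise into (−180°, 180°]: 71.759° stays 71.759°.
Positive ⇒ the second point lies to the east; separation 71.759°.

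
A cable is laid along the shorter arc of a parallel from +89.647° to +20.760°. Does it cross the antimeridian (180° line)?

Signed shortest Δλ = ((20.760 − 89.647 + 180) mod 360) − 180 = -68.887°.
Going west by 68.887° from +89.647° reaches +20.760° without touching 180°.

No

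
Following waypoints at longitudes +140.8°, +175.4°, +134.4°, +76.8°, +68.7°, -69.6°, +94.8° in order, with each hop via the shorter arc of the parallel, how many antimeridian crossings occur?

Leg 1: +140.8° → +175.4°, shortest Δλ = 34.6° (east) — does not cross 180°.
Leg 2: +175.4° → +134.4°, shortest Δλ = -41.0° (west) — does not cross 180°.
Leg 3: +134.4° → +76.8°, shortest Δλ = -57.6° (west) — does not cross 180°.
Leg 4: +76.8° → +68.7°, shortest Δλ = -8.1° (west) — does not cross 180°.
Leg 5: +68.7° → -69.6°, shortest Δλ = -138.3° (west) — does not cross 180°.
Leg 6: -69.6° → +94.8°, shortest Δλ = 164.4° (east) — does not cross 180°.
Total crossings: 0.

0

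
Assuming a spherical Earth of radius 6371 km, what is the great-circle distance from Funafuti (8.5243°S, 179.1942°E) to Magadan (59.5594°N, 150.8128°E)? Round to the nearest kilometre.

Δλ = 150.8128 − 179.1942 = -28.3814°.
Δφ = 59.5594 − -8.5243 = 68.0837°.
a = sin²(Δφ/2) + cos φ₁ · cos φ₂ · sin²(Δλ/2) = 0.343486.
c = 2·atan2(√a, √(1−a)) = 1.25242 rad → d = 6371·c ≈ 7979.15 km.

7979 km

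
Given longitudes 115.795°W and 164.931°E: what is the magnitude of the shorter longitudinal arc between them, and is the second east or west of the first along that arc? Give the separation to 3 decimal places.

Raw difference: 164.931 − -115.795 = 280.726°.
Normalise into (−180°, 180°]: 280.726° − 360° = -79.274°.
Negative ⇒ the second point lies to the west; separation 79.274°.

79.274° west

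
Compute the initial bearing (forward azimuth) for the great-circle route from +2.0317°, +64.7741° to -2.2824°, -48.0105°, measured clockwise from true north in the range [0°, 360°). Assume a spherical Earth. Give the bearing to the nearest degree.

268°

Δλ = -48.0105 − 64.7741 = -112.7846°.
θ = atan2( sin Δλ · cos φ₂ , cos φ₁ · sin φ₂ − sin φ₁ · cos φ₂ · cos Δλ )
  = atan2(-0.92124, -0.02608) = -91.622° → normalised to [0°, 360°): 268.378°.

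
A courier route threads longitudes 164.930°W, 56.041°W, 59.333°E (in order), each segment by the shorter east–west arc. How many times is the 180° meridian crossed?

0

Leg 1: -164.930° → -56.041°, shortest Δλ = 108.889° (east) — does not cross 180°.
Leg 2: -56.041° → +59.333°, shortest Δλ = 115.374° (east) — does not cross 180°.
Total crossings: 0.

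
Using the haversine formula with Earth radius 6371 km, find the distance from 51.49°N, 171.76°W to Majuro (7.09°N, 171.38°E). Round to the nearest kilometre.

Δλ = 171.38 − -171.76 = 343.14°; wrapped into (−180°, 180°]: -16.86°.
Δφ = 7.09 − 51.49 = -44.40°.
a = sin²(Δφ/2) + cos φ₁ · cos φ₂ · sin²(Δλ/2) = 0.156043.
c = 2·atan2(√a, √(1−a)) = 0.81219 rad → d = 6371·c ≈ 5174.44 km.

5174 km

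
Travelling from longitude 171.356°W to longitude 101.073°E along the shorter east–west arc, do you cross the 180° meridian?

Naïve |101.073 − -171.356| = 272.429° > 180°, so the shorter arc goes the other way round — across 180°.
Signed shortest Δλ = ((101.073 − -171.356 + 180) mod 360) − 180 = -87.571°.
Going west by 87.571° from -171.356° passes through 180° before reaching +101.073°.

Yes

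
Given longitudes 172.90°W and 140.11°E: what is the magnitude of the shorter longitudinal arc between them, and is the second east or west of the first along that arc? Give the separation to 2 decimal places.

46.99° west

Raw difference: 140.11 − -172.90 = 313.01°.
Normalise into (−180°, 180°]: 313.01° − 360° = -46.99°.
Negative ⇒ the second point lies to the west; separation 46.99°.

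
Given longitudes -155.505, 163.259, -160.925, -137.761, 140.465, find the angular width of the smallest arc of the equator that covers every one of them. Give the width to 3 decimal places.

Sort the longitudes: -160.925°, -155.505°, -137.761°, +140.465°, +163.259°.
Eastward gaps between consecutive values (wrapping around): 5.420°, 17.744°, 278.226°, 22.794°, 35.816°.
Largest gap = 278.226° ⇒ minimal covering band is its complement: 360° − 278.226° = 81.774°.
Band runs from +140.465° eastward to -137.761°, crossing the antimeridian.

81.774°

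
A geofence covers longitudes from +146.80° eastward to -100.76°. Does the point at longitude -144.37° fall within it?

Yes

Band width going east from +146.80° to -100.76°: ((-100.76 − 146.80) mod 360) = 112.44°.
Offset of -144.37° east of the west edge: ((-144.37 − 146.80) mod 360) = 68.83°.
68.83° ≤ 112.44° ⇒ inside.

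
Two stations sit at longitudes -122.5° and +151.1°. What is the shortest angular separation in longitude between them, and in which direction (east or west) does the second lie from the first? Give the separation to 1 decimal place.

Raw difference: 151.1 − -122.5 = 273.6°.
Normalise into (−180°, 180°]: 273.6° − 360° = -86.4°.
Negative ⇒ the second point lies to the west; separation 86.4°.

86.4° west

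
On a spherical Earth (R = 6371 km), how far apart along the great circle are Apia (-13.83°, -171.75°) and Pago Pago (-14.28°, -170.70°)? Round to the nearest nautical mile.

67 nmi

Δλ = -170.70 − -171.75 = 1.05°.
Δφ = -14.28 − -13.83 = -0.45°.
a = sin²(Δφ/2) + cos φ₁ · cos φ₂ · sin²(Δλ/2) = 0.000094.
c = 2·atan2(√a, √(1−a)) = 0.01943 rad → d = 6371·c ≈ 123.82 km ≈ 66.86 nmi.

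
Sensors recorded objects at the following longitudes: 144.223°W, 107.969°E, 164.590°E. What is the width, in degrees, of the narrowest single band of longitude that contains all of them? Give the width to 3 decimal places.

107.808°

Sort the longitudes: -144.223°, +107.969°, +164.590°.
Eastward gaps between consecutive values (wrapping around): 252.192°, 56.621°, 51.187°.
Largest gap = 252.192° ⇒ minimal covering band is its complement: 360° − 252.192° = 107.808°.
Band runs from +107.969° eastward to -144.223°, crossing the antimeridian.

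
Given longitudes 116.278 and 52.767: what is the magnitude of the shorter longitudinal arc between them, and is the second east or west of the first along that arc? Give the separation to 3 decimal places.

Raw difference: 52.767 − 116.278 = -63.511°.
Normalise into (−180°, 180°]: -63.511° stays -63.511°.
Negative ⇒ the second point lies to the west; separation 63.511°.

63.511° west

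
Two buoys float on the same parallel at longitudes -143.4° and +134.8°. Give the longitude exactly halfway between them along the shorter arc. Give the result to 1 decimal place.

Signed shortest Δλ from -143.4° to +134.8° is -81.8°.
Midpoint longitude = -143.4° + (-81.8°)/2 = -143.4° − 40.9° = -184.3°.
Normalise into (−180°, 180°]: +175.7°.
(The naïve average (-143.4 + +134.8)/2 = -4.3° is on the wrong side of the globe.)

+175.7°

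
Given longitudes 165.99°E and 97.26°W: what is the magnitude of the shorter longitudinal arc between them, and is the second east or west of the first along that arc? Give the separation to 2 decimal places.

Raw difference: -97.26 − 165.99 = -263.25°.
Normalise into (−180°, 180°]: -263.25° + 360° = 96.75°.
Positive ⇒ the second point lies to the east; separation 96.75°.

96.75° east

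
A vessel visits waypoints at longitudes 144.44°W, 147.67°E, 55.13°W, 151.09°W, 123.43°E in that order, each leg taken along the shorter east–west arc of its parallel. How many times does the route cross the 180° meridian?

3

Leg 1: -144.44° → +147.67°, shortest Δλ = -67.89° (west) — crosses 180°.
Leg 2: +147.67° → -55.13°, shortest Δλ = 157.2° (east) — crosses 180°.
Leg 3: -55.13° → -151.09°, shortest Δλ = -95.96° (west) — does not cross 180°.
Leg 4: -151.09° → +123.43°, shortest Δλ = -85.48° (west) — crosses 180°.
Total crossings: 3.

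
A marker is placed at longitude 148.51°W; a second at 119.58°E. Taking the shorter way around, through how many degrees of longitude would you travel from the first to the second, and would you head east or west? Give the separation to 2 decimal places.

91.91° west

Raw difference: 119.58 − -148.51 = 268.09°.
Normalise into (−180°, 180°]: 268.09° − 360° = -91.91°.
Negative ⇒ the second point lies to the west; separation 91.91°.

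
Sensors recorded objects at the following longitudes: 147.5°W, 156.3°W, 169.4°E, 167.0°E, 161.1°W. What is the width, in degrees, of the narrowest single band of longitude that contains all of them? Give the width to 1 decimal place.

Sort the longitudes: -161.1°, -156.3°, -147.5°, +167.0°, +169.4°.
Eastward gaps between consecutive values (wrapping around): 4.8°, 8.8°, 314.5°, 2.4°, 29.5°.
Largest gap = 314.5° ⇒ minimal covering band is its complement: 360° − 314.5° = 45.5°.
Band runs from +167.0° eastward to -147.5°, crossing the antimeridian.

45.5°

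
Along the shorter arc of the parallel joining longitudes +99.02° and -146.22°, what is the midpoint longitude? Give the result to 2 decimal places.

+156.40°

Signed shortest Δλ from +99.02° to -146.22° is +114.76°.
Midpoint longitude = +99.02° + (+114.76°)/2 = +99.02° + 57.38° = +156.40°.
(The naïve average (+99.02 + -146.22)/2 = -23.6° is on the wrong side of the globe.)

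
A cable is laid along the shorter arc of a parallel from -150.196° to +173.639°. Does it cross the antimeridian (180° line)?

Yes

Naïve |173.639 − -150.196| = 323.835° > 180°, so the shorter arc goes the other way round — across 180°.
Signed shortest Δλ = ((173.639 − -150.196 + 180) mod 360) − 180 = -36.165°.
Going west by 36.165° from -150.196° passes through 180° before reaching +173.639°.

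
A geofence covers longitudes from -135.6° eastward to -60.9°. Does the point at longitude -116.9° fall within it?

Yes

Band width going east from -135.6° to -60.9°: ((-60.9 − -135.6) mod 360) = 74.7°.
Offset of -116.9° east of the west edge: ((-116.9 − -135.6) mod 360) = 18.7°.
18.7° ≤ 74.7° ⇒ inside.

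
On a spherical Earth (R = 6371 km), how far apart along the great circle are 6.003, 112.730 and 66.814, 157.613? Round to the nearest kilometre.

Δλ = 157.613 − 112.730 = 44.883°.
Δφ = 66.814 − 6.003 = 60.811°.
a = sin²(Δφ/2) + cos φ₁ · cos φ₂ · sin²(Δλ/2) = 0.313214.
c = 2·atan2(√a, √(1−a)) = 1.18794 rad → d = 6371·c ≈ 7568.36 km.

7568 km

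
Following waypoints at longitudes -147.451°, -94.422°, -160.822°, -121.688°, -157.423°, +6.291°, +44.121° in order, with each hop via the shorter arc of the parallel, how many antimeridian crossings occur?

0

Leg 1: -147.451° → -94.422°, shortest Δλ = 53.029° (east) — does not cross 180°.
Leg 2: -94.422° → -160.822°, shortest Δλ = -66.4° (west) — does not cross 180°.
Leg 3: -160.822° → -121.688°, shortest Δλ = 39.134° (east) — does not cross 180°.
Leg 4: -121.688° → -157.423°, shortest Δλ = -35.735° (west) — does not cross 180°.
Leg 5: -157.423° → +6.291°, shortest Δλ = 163.714° (east) — does not cross 180°.
Leg 6: +6.291° → +44.121°, shortest Δλ = 37.83° (east) — does not cross 180°.
Total crossings: 0.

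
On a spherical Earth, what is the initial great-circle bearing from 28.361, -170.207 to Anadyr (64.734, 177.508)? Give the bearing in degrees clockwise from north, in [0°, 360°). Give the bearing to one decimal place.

Δλ = 177.508 − -170.207 = 347.715°; wrapped into (−180°, 180°]: -12.285°.
θ = atan2( sin Δλ · cos φ₂ , cos φ₁ · sin φ₂ − sin φ₁ · cos φ₂ · cos Δλ )
  = atan2(-0.09082, 0.59768) = -8.640° → normalised to [0°, 360°): 351.360°.

351.4°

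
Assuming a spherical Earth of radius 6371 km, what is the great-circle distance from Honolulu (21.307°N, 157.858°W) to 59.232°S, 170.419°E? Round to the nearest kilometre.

9413 km

Δλ = 170.419 − -157.858 = 328.277°; wrapped into (−180°, 180°]: -31.723°.
Δφ = -59.232 − 21.307 = -80.539°.
a = sin²(Δφ/2) + cos φ₁ · cos φ₂ · sin²(Δλ/2) = 0.453414.
c = 2·atan2(√a, √(1−a)) = 1.47749 rad → d = 6371·c ≈ 9413.08 km.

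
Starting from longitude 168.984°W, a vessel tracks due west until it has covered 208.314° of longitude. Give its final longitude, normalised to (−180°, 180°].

Start at -168.984°; shift −208.314° → -377.298°.
-377.298° lies outside (−180°, 180°]; add 360° → -17.298°.

17.298°W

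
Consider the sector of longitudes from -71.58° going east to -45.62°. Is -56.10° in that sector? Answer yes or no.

Yes

Band width going east from -71.58° to -45.62°: ((-45.62 − -71.58) mod 360) = 25.96°.
Offset of -56.10° east of the west edge: ((-56.10 − -71.58) mod 360) = 15.48°.
15.48° ≤ 25.96° ⇒ inside.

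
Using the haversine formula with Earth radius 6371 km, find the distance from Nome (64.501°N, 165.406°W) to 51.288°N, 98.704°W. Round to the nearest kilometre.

Δλ = -98.704 − -165.406 = 66.702°.
Δφ = 51.288 − 64.501 = -13.213°.
a = sin²(Δφ/2) + cos φ₁ · cos φ₂ · sin²(Δλ/2) = 0.094611.
c = 2·atan2(√a, √(1−a)) = 0.62532 rad → d = 6371·c ≈ 3983.89 km.

3984 km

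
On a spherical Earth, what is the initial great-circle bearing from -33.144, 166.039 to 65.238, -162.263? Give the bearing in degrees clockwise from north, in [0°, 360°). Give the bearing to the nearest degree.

Δλ = -162.263 − 166.039 = -328.302°; wrapped into (−180°, 180°]: 31.698°.
θ = atan2( sin Δλ · cos φ₂ , cos φ₁ · sin φ₂ − sin φ₁ · cos φ₂ · cos Δλ )
  = atan2(0.22008, 0.95516) = 12.975° → normalised to [0°, 360°): 12.975°.

13°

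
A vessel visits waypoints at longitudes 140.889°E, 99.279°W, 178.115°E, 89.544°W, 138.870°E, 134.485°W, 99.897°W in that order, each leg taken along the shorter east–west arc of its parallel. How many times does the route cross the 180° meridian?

Leg 1: +140.889° → -99.279°, shortest Δλ = 119.832° (east) — crosses 180°.
Leg 2: -99.279° → +178.115°, shortest Δλ = -82.606° (west) — crosses 180°.
Leg 3: +178.115° → -89.544°, shortest Δλ = 92.341° (east) — crosses 180°.
Leg 4: -89.544° → +138.870°, shortest Δλ = -131.586° (west) — crosses 180°.
Leg 5: +138.870° → -134.485°, shortest Δλ = 86.645° (east) — crosses 180°.
Leg 6: -134.485° → -99.897°, shortest Δλ = 34.588° (east) — does not cross 180°.
Total crossings: 5.

5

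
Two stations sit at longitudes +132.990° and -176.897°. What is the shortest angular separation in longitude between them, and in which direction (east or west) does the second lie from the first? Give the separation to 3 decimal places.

50.113° east

Raw difference: -176.897 − 132.990 = -309.887°.
Normalise into (−180°, 180°]: -309.887° + 360° = 50.113°.
Positive ⇒ the second point lies to the east; separation 50.113°.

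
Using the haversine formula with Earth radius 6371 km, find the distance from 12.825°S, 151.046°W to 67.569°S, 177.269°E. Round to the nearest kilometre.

Δλ = 177.269 − -151.046 = 328.315°; wrapped into (−180°, 180°]: -31.685°.
Δφ = -67.569 − -12.825 = -54.744°.
a = sin²(Δφ/2) + cos φ₁ · cos φ₂ · sin²(Δλ/2) = 0.239112.
c = 2·atan2(√a, √(1−a)) = 1.02186 rad → d = 6371·c ≈ 6510.30 km.

6510 km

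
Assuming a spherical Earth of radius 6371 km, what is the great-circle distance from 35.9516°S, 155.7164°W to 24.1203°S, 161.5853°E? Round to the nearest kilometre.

4278 km

Δλ = 161.5853 − -155.7164 = 317.3017°; wrapped into (−180°, 180°]: -42.6983°.
Δφ = -24.1203 − -35.9516 = 11.8313°.
a = sin²(Δφ/2) + cos φ₁ · cos φ₂ · sin²(Δλ/2) = 0.108542.
c = 2·atan2(√a, √(1−a)) = 0.67146 rad → d = 6371·c ≈ 4277.85 km.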